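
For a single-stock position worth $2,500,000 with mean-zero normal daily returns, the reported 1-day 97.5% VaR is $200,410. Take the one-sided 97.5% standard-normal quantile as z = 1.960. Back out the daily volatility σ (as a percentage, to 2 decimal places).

4.09%

VaR as a fraction: $200,410 / $2,500,000 = 8.016%.
σ = VaR / z = 8.016% / 1.960 = 4.090%.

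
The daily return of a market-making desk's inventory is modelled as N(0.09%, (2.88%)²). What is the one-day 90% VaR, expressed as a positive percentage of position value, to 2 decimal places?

At 90% one-sided, z = 1.282.
VaR = −μ + z·σ = −(0.09%) + 1.282 × 2.88% = 3.602%.

3.60%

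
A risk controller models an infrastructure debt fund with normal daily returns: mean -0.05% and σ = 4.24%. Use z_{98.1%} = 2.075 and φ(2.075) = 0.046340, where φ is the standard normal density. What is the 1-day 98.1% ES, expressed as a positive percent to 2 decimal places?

10.39%

Tail multiplier: φ(z)/(1−α) = 0.046340 / 0.019 = 2.439.
ES = −(-0.05%) + 4.24% × 2.439 = 10.391%.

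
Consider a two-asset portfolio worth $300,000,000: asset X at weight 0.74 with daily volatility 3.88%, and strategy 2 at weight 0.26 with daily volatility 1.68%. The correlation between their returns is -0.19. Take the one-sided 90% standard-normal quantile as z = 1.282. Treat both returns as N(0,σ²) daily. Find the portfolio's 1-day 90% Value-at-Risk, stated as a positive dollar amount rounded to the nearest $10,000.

σ_p² = 0.74²·3.88² + 0.26²·1.68² + 2·-0.19·0.74·0.26·3.88·1.68 = 7.9580 (%²).
σ_p = √7.9580 = 2.821%.
VaR = 1.282 × 2.821% = 3.617%; on $300,000,000 that is $10,851,000.

$10,850,000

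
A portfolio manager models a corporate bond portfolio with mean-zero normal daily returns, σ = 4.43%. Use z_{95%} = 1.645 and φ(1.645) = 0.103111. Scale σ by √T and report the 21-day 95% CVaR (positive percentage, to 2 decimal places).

σ_{21d} = 4.43% × √21 = 20.301%.
ES multiplier = φ(z)/(1−α) = 0.103111/0.05 = 2.062.
ES = 20.301% × 2.062 = 41.861%.

41.86%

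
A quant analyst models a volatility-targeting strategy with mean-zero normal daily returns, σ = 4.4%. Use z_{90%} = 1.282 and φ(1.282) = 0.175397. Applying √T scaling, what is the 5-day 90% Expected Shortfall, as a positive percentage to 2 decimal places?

17.26%

σ_{5d} = 4.4% × √5 = 9.839%.
ES multiplier = φ(z)/(1−α) = 0.175397/0.1 = 1.754.
ES = 9.839% × 1.754 = 17.258%.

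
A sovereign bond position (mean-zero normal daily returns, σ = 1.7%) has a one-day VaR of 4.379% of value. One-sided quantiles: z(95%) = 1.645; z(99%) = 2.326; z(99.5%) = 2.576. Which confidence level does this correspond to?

Implied z = VaR/σ = 4.379 / 1.7 = 2.576.
This matches z(99.5%) = 2.576.

99.5%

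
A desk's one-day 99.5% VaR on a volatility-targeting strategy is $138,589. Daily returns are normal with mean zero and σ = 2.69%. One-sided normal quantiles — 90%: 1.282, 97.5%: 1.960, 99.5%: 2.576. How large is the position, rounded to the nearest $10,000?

VaR as a fraction of value: z·σ = 2.576 × 2.69% = 6.92944%.
Position = $138,589 / 0.0692944 = $2,000,003.

$2,000,000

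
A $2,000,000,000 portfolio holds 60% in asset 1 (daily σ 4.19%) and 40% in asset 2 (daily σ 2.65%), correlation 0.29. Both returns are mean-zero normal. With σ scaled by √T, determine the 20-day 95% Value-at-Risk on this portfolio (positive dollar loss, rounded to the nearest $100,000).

σ_p = √(0.6²·4.19² + 0.4²·2.65² + 2·0.29·0.6·0.4·4.19·2.65) = 2.998%.
σ_{20d} = 2.998% × √20 = 13.407%.
z(95%) = 1.645.
VaR = 1.645 × 13.407% = 22.055%; on $2,000,000,000 that is $441,100,000.

$441,100,000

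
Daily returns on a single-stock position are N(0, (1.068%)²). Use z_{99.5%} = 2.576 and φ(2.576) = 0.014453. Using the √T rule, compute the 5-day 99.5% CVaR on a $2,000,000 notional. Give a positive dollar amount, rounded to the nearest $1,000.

σ_{5d} = 1.068% × √5 = 2.388%.
ES multiplier = φ(z)/(1−α) = 0.014453/0.005 = 2.891.
ES = 2.388% × 2.891 = 6.904%; on $2,000,000: $138,080.

$138,000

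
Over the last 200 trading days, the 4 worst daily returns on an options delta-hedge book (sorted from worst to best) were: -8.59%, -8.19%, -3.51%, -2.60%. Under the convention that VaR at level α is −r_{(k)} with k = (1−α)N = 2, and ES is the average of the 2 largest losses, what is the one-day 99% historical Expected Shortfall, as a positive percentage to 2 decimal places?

8.39%

The 2 worst returns sum to -16.78%.
ES = −(-16.78%) / 2 = 8.39%.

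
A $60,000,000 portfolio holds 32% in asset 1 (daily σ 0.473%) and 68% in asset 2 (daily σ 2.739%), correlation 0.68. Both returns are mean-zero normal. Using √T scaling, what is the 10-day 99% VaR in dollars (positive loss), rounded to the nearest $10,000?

σ_p = √(0.32²·0.473² + 0.68²·2.739² + 2·0.68·0.32·0.68·0.473·2.739) = 1.969%.
σ_{10d} = 1.969% × √10 = 6.227%.
z(99%) = 2.326.
VaR = 2.326 × 6.227% = 14.484%; on $60,000,000 that is $8,690,400.

$8,690,000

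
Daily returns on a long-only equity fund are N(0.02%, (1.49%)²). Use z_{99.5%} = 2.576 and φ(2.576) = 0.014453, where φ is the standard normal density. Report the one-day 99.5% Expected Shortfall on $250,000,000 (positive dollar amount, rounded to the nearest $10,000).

$10,720,000

Tail multiplier: φ(z)/(1−α) = 0.014453 / 0.005 = 2.891.
ES = −(0.02%) + 1.49% × 2.891 = 4.288%.
On $250,000,000: 0.04288 × $250,000,000 = $10,720,000.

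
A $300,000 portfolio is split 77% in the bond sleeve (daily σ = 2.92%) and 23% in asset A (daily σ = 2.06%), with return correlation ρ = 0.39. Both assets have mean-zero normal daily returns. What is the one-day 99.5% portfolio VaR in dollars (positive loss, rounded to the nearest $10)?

$19,100

σ_p² = 0.77²·2.92² + 0.23²·2.06² + 2·0.39·0.77·0.23·2.92·2.06 = 6.1107 (%²).
σ_p = √6.1107 = 2.472%.
At 99.5%, z = 2.576.
VaR = 2.576 × 2.472% = 6.368%; on $300,000 that is $19,104.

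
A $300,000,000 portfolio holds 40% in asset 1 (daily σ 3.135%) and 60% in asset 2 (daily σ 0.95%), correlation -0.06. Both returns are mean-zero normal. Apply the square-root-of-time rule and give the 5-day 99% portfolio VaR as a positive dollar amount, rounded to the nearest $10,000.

σ_p = √(0.4²·3.135² + 0.6²·0.95² + 2·-0.06·0.4·0.6·3.135·0.95) = 1.346%.
σ_{5d} = 1.346% × √5 = 3.010%.
z(99%) = 2.326.
VaR = 2.326 × 3.010% = 7.001%; on $300,000,000 that is $21,003,000.

$21,000,000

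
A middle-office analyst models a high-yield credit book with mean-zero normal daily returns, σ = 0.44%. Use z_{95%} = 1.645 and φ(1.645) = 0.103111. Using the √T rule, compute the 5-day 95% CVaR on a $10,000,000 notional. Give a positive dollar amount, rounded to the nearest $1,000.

$203,000

σ_{5d} = 0.44% × √5 = 0.984%.
ES multiplier = φ(z)/(1−α) = 0.103111/0.05 = 2.062.
ES = 0.984% × 2.062 = 2.029%; on $10,000,000: $202,900.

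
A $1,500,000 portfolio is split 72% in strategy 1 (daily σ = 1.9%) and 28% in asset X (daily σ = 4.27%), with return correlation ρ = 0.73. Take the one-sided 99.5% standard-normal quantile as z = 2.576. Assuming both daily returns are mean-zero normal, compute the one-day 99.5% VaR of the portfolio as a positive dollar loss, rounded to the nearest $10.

$92,160

σ_p² = 0.72²·1.9² + 0.28²·4.27² + 2·0.73·0.72·0.28·1.9·4.27 = 5.6888 (%²).
σ_p = √5.6888 = 2.385%.
VaR = 2.576 × 2.385% = 6.144%; on $1,500,000 that is $92,160.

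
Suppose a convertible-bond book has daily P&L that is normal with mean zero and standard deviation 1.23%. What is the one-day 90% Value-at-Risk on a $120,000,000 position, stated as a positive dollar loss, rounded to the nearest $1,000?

At 90% one-sided, z = 1.282.
VaR = z·σ = 1.282 × 1.23% = 1.577%.
On $120,000,000: 0.01577 × $120,000,000 = $1,892,400.

$1,892,000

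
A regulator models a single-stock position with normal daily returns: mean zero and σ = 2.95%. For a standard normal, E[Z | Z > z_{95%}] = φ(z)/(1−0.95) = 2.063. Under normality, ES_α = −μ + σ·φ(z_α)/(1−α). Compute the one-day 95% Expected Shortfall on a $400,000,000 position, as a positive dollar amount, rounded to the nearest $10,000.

$24,340,000

ES = 2.95% × 2.063 = 6.086%.
On $400,000,000: 0.06086 × $400,000,000 = $24,344,000.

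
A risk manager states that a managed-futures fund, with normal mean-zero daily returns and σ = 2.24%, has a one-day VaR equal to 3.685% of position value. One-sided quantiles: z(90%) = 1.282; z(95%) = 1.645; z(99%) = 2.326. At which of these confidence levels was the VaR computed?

95%

Implied z = VaR/σ = 3.685 / 2.24 = 1.645.
This matches z(95%) = 1.645.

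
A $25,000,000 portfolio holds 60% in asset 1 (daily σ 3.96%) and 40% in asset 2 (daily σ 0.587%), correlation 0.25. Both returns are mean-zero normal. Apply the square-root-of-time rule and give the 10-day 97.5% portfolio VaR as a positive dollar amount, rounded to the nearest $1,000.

$3,789,000

σ_p = √(0.6²·3.96² + 0.4²·0.587² + 2·0.25·0.6·0.4·3.96·0.587) = 2.445%.
σ_{10d} = 2.445% × √10 = 7.732%.
z(97.5%) = 1.960.
VaR = 1.960 × 7.732% = 15.155%; on $25,000,000 that is $3,788,750.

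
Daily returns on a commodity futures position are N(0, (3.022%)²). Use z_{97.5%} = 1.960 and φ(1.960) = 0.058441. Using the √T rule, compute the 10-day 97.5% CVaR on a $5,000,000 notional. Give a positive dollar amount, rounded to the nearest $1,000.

σ_{10d} = 3.022% × √10 = 9.556%.
ES multiplier = φ(z)/(1−α) = 0.058441/0.025 = 2.338.
ES = 9.556% × 2.338 = 22.342%; on $5,000,000: $1,117,100.

$1,117,000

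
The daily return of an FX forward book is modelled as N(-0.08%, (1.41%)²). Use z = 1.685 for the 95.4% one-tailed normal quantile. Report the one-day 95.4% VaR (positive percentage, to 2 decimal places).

VaR = −μ + z·σ = −(-0.08%) + 1.685 × 1.41% = 2.456%.

2.46%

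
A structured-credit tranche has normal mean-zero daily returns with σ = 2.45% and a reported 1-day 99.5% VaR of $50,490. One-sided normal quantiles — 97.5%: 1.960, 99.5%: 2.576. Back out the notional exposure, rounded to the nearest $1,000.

$800,000

VaR as a fraction of value: z·σ = 2.576 × 2.45% = 6.3112%.
Position = $50,490 / 0.063112 = $800,006.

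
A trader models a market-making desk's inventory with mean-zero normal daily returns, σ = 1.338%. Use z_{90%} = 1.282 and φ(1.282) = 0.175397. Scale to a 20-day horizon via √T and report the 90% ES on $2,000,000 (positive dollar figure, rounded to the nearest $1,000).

σ_{20d} = 1.338% × √20 = 5.984%.
ES multiplier = φ(z)/(1−α) = 0.175397/0.1 = 1.754.
ES = 5.984% × 1.754 = 10.496%; on $2,000,000: $209,920.

$210,000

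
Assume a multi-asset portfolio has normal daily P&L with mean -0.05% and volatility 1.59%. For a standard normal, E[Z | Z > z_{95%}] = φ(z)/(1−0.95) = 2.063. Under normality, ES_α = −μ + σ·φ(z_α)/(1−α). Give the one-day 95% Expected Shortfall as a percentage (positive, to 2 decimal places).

3.33%

ES = −(-0.05%) + 1.59% × 2.063 = 3.330%.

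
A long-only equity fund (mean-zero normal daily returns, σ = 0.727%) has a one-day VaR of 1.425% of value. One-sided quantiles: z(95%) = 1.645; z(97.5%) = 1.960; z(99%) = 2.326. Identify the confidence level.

Implied z = VaR/σ = 1.425 / 0.727 = 1.960.
This matches z(97.5%) = 1.960.

97.5%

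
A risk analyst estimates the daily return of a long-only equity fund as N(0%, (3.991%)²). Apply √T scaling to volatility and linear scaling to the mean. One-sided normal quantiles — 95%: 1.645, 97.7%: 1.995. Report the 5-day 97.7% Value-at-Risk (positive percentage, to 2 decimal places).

σ_{5d} = 3.991% × √5 = 8.924%.
VaR = 1.995 × 8.924% = 17.803%.

17.80%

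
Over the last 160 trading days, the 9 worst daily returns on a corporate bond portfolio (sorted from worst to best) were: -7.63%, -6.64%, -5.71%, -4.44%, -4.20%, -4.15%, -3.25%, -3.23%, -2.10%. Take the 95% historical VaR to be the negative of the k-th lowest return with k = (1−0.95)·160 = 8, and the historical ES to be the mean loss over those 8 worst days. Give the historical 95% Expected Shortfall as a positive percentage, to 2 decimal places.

4.91%

The 8 worst returns sum to -39.25%.
ES = −(-39.25%) / 8 = 4.90625% ≈ 4.91%.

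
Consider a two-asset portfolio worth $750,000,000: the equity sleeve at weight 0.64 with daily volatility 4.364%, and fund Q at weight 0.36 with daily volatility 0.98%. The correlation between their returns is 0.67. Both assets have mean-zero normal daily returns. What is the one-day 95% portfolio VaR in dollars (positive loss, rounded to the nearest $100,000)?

$37,500,000

σ_p² = 0.64²·4.364² + 0.36²·0.98² + 2·0.67·0.64·0.36·4.364·0.98 = 9.2455 (%²).
σ_p = √9.2455 = 3.041%.
At 95%, z = 1.645.
VaR = 1.645 × 3.041% = 5.002%; on $750,000,000 that is $37,515,000.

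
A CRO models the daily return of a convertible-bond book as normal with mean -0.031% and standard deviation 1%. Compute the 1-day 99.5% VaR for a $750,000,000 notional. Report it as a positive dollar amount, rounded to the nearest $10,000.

At 99.5% one-sided, z = 2.576.
VaR = −μ + z·σ = −(-0.031%) + 2.576 × 1% = 2.607%.
On $750,000,000: 0.02607 × $750,000,000 = $19,552,500.

$19,550,000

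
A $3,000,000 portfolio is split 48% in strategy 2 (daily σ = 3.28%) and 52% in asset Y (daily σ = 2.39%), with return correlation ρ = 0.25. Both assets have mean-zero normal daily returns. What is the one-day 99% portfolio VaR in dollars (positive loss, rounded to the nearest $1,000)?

σ_p² = 0.48²·3.28² + 0.52²·2.39² + 2·0.25·0.48·0.52·3.28·2.39 = 5.0016 (%²).
σ_p = √5.0016 = 2.236%.
At 99%, z = 2.326.
VaR = 2.326 × 2.236% = 5.201%; on $3,000,000 that is $156,030.

$156,000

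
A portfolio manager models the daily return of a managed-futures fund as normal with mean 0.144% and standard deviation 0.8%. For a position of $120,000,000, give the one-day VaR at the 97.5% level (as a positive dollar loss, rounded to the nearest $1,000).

$1,709,000

At 97.5% one-sided, z = 1.960.
VaR = −μ + z·σ = −(0.144%) + 1.960 × 0.8% = 1.424%.
On $120,000,000: 0.01424 × $120,000,000 = $1,708,800.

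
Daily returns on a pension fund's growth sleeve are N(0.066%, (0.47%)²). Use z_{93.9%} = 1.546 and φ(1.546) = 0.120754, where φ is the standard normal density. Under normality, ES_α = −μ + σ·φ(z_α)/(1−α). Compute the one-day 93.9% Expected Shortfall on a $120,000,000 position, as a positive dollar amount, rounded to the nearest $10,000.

Tail multiplier: φ(z)/(1−α) = 0.120754 / 0.061 = 1.980.
ES = −(0.066%) + 0.47% × 1.980 = 0.865%.
On $120,000,000: 0.00865 × $120,000,000 = $1,038,000.

$1,040,000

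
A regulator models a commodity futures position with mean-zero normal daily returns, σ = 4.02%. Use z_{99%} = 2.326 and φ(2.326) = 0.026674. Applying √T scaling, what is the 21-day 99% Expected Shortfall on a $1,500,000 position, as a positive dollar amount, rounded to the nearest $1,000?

$737,000

σ_{21d} = 4.02% × √21 = 18.422%.
ES multiplier = φ(z)/(1−α) = 0.026674/0.01 = 2.667.
ES = 18.422% × 2.667 = 49.131%; on $1,500,000: $736,965.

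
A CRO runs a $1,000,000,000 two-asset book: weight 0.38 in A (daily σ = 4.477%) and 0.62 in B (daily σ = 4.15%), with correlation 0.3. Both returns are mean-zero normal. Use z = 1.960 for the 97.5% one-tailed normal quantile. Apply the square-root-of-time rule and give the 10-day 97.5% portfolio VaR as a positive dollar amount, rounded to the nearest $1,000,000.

σ_p = √(0.38²·4.477² + 0.62²·4.15² + 2·0.3·0.38·0.62·4.477·4.15) = 3.484%.
σ_{10d} = 3.484% × √10 = 11.017%.
VaR = 1.960 × 11.017% = 21.593%; on $1,000,000,000 that is $215,930,000.

$216,000,000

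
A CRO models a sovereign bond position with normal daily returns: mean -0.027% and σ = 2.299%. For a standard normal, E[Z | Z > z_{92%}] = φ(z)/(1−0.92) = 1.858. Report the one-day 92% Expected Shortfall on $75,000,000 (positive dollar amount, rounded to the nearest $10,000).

$3,220,000

ES = −(-0.027%) + 2.299% × 1.858 = 4.299%.
On $75,000,000: 0.04299 × $75,000,000 = $3,224,250.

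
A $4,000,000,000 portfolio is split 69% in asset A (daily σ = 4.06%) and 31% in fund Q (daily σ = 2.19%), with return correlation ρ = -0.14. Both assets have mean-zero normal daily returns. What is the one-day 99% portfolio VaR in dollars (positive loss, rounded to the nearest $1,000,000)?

σ_p² = 0.69²·4.06² + 0.31²·2.19² + 2·-0.14·0.69·0.31·4.06·2.19 = 7.7762 (%²).
σ_p = √7.7762 = 2.789%.
At 99%, z = 2.326.
VaR = 2.326 × 2.789% = 6.487%; on $4,000,000,000 that is $259,480,000.

$259,000,000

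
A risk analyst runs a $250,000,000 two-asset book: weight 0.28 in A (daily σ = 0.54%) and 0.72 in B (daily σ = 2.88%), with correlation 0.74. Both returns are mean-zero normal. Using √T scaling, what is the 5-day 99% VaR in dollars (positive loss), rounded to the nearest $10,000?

$28,450,000

σ_p = √(0.28²·0.54² + 0.72²·2.88² + 2·0.74·0.28·0.72·0.54·2.88) = 2.188%.
σ_{5d} = 2.188% × √5 = 4.893%.
z(99%) = 2.326.
VaR = 2.326 × 4.893% = 11.381%; on $250,000,000 that is $28,452,500.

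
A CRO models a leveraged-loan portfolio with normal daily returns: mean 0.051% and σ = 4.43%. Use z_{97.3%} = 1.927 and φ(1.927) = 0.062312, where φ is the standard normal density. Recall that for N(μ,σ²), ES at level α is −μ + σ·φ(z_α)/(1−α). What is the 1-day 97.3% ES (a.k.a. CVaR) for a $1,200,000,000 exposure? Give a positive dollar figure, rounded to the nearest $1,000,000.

Tail multiplier: φ(z)/(1−α) = 0.062312 / 0.027 = 2.308.
ES = −(0.051%) + 4.43% × 2.308 = 10.173%.
On $1,200,000,000: 0.10173 × $1,200,000,000 = $122,076,000.

$122,000,000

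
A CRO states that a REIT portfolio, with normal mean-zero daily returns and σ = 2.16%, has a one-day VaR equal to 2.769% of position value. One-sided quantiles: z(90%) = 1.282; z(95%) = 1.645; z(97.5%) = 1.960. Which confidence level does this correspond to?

90%

Implied z = VaR/σ = 2.769 / 2.16 = 1.282.
This matches z(90%) = 1.282.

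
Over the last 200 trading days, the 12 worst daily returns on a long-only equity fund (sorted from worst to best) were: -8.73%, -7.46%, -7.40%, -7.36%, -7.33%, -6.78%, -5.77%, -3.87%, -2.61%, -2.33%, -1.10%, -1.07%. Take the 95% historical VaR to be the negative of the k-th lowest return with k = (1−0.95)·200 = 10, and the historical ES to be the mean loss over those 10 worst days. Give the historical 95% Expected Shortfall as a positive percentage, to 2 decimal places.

5.96%

The 10 worst returns sum to -59.64%.
ES = −(-59.64%) / 10 = 5.964% ≈ 5.96%.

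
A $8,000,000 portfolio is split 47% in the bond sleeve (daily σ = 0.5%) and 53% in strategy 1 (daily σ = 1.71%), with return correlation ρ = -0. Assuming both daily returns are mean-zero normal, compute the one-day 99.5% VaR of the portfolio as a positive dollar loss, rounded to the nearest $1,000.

$193,000

σ_p² = 0.47²·0.5² + 0.53²·1.71² + 2·-0·0.47·0.53·0.5·1.71 = 0.8766 (%²).
σ_p = √0.8766 = 0.936%.
At 99.5%, z = 2.576.
VaR = 2.576 × 0.936% = 2.411%; on $8,000,000 that is $192,880.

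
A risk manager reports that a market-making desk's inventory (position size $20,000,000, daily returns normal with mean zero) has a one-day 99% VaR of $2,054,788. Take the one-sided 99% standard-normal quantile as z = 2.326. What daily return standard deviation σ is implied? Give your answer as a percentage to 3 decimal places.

4.417%

VaR as a fraction: $2,054,788 / $20,000,000 = 10.274%.
σ = VaR / z = 10.274% / 2.326 = 4.417%.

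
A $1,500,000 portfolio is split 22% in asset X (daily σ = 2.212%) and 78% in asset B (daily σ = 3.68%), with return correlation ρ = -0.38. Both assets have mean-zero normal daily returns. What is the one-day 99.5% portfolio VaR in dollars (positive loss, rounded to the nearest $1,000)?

$105,000

σ_p² = 0.22²·2.212² + 0.78²·3.68² + 2·-0.38·0.22·0.78·2.212·3.68 = 7.4144 (%²).
σ_p = √7.4144 = 2.723%.
At 99.5%, z = 2.576.
VaR = 2.576 × 2.723% = 7.014%; on $1,500,000 that is $105,210.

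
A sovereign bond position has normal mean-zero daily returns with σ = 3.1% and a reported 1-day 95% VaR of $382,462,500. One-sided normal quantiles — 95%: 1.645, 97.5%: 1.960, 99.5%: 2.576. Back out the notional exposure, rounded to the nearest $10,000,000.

VaR as a fraction of value: z·σ = 1.645 × 3.1% = 5.0995%.
Position = $382,462,500 / 0.050995 = $7,500,000,000.

$7,500,000,000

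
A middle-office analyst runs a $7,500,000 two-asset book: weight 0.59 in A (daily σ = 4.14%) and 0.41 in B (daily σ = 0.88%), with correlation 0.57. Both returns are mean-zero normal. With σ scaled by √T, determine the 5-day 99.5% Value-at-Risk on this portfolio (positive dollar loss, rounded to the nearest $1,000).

σ_p = √(0.59²·4.14² + 0.41²·0.88² + 2·0.57·0.59·0.41·4.14·0.88) = 2.665%.
σ_{5d} = 2.665% × √5 = 5.959%.
z(99.5%) = 2.576.
VaR = 2.576 × 5.959% = 15.350%; on $7,500,000 that is $1,151,250.

$1,151,000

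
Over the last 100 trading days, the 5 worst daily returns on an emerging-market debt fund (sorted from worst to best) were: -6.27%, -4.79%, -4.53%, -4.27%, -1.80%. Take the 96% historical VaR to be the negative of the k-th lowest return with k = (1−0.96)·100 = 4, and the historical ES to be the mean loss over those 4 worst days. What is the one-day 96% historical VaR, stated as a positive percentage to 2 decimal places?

4.27%

k = 4; the 4th lowest return is -4.27%, so VaR = 4.27%.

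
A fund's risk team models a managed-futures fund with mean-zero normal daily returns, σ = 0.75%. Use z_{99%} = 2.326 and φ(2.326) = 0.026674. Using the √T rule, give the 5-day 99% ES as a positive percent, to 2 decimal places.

σ_{5d} = 0.75% × √5 = 1.677%.
ES multiplier = φ(z)/(1−α) = 0.026674/0.01 = 2.667.
ES = 1.677% × 2.667 = 4.473%.

4.47%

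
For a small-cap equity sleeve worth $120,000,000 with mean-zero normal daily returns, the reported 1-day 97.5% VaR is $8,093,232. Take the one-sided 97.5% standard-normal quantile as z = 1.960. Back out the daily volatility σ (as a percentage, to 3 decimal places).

VaR as a fraction: $8,093,232 / $120,000,000 = 6.744%.
σ = VaR / z = 6.744% / 1.960 = 3.441%.

3.441%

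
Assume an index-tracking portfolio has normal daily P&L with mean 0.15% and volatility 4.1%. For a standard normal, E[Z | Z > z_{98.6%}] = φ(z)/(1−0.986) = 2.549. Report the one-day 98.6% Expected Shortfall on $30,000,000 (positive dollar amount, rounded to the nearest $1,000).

ES = −(0.15%) + 4.1% × 2.549 = 10.301%.
On $30,000,000: 0.10301 × $30,000,000 = $3,090,300.

$3,090,000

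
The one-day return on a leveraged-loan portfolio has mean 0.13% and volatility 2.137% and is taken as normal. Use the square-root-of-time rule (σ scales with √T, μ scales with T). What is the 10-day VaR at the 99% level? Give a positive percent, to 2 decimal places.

At 99%, z = 2.326.
σ_{10d} = 2.137% × √10 = 6.758%; μ_{10d} = 10 × 0.13% = 1.300%.
VaR = −(1.300%) + 2.326 × 6.758% = 14.419%.

14.42%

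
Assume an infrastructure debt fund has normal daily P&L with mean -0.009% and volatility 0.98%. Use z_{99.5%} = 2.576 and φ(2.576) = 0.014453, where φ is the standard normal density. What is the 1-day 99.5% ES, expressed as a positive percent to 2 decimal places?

2.84%

Tail multiplier: φ(z)/(1−α) = 0.014453 / 0.005 = 2.891.
ES = −(-0.009%) + 0.98% × 2.891 = 2.842%.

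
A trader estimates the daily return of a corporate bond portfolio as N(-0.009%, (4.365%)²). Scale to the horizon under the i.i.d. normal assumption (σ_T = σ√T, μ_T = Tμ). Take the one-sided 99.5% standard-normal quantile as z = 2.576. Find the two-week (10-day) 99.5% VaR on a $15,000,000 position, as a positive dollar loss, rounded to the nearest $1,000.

σ_{10d} = 4.365% × √10 = 13.803%; μ_{10d} = 10 × -0.009% = -0.090%.
VaR = −(-0.090%) + 2.576 × 13.803% = 35.647%.
On $15,000,000: 0.35647 × $15,000,000 = $5,347,050.

$5,347,000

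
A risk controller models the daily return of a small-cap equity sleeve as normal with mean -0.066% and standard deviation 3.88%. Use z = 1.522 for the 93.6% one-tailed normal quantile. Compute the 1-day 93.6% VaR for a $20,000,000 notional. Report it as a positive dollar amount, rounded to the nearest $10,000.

$1,190,000

VaR = −μ + z·σ = −(-0.066%) + 1.522 × 3.88% = 5.971%.
On $20,000,000: 0.05971 × $20,000,000 = $1,194,200.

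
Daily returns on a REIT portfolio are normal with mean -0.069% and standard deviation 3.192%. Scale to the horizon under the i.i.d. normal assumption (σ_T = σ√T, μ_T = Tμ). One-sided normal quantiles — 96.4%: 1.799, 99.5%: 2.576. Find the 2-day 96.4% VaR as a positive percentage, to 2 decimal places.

σ_{2d} = 3.192% × √2 = 4.514%; μ_{2d} = 2 × -0.069% = -0.138%.
VaR = −(-0.138%) + 1.799 × 4.514% = 8.259%.

8.26%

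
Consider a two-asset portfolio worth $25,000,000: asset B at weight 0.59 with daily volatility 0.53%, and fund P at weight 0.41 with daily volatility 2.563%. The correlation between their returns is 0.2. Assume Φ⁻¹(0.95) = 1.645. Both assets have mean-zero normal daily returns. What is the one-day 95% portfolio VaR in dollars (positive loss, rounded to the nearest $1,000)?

σ_p² = 0.59²·0.53² + 0.41²·2.563² + 2·0.2·0.59·0.41·0.53·2.563 = 1.3335 (%²).
σ_p = √1.3335 = 1.155%.
VaR = 1.645 × 1.155% = 1.900%; on $25,000,000 that is $475,000.

$475,000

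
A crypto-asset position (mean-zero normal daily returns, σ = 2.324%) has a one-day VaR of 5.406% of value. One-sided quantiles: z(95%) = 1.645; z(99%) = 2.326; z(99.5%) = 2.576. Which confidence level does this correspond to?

Implied z = VaR/σ = 5.406 / 2.324 = 2.326.
This matches z(99%) = 2.326.

99%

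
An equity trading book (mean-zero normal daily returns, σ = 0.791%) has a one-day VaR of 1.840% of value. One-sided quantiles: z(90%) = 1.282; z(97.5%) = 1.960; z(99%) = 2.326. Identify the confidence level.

Implied z = VaR/σ = 1.840 / 0.791 = 2.326.
This matches z(99%) = 2.326.

99%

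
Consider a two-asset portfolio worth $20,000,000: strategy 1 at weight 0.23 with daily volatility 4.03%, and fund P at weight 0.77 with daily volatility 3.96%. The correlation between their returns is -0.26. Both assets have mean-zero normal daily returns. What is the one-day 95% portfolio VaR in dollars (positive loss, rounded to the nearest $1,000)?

$970,000

σ_p² = 0.23²·4.03² + 0.77²·3.96² + 2·-0.26·0.23·0.77·4.03·3.96 = 8.6871 (%²).
σ_p = √8.6871 = 2.947%.
At 95%, z = 1.645.
VaR = 1.645 × 2.947% = 4.848%; on $20,000,000 that is $969,600.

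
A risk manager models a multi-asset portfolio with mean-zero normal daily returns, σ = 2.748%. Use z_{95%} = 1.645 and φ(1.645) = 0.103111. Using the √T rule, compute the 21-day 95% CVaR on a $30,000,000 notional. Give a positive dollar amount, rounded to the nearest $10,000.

$7,790,000

σ_{21d} = 2.748% × √21 = 12.593%.
ES multiplier = φ(z)/(1−α) = 0.103111/0.05 = 2.062.
ES = 12.593% × 2.062 = 25.967%; on $30,000,000: $7,790,100.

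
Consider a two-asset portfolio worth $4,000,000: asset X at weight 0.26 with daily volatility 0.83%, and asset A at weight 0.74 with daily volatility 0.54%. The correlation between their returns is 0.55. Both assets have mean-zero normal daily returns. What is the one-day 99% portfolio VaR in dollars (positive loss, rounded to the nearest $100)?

$51,100

σ_p² = 0.26²·0.83² + 0.74²·0.54² + 2·0.55·0.26·0.74·0.83·0.54 = 0.3011 (%²).
σ_p = √0.3011 = 0.549%.
At 99%, z = 2.326.
VaR = 2.326 × 0.549% = 1.277%; on $4,000,000 that is $51,080.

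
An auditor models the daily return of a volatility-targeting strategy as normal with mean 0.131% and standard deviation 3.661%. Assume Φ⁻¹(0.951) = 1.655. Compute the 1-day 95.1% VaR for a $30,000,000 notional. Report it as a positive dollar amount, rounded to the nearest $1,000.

VaR = −μ + z·σ = −(0.131%) + 1.655 × 3.661% = 5.928%.
On $30,000,000: 0.05928 × $30,000,000 = $1,778,400.

$1,778,000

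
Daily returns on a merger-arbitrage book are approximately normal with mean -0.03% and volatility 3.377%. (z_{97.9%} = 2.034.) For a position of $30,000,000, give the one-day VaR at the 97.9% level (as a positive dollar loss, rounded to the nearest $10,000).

$2,070,000

VaR = −μ + z·σ = −(-0.03%) + 2.034 × 3.377% = 6.899%.
On $30,000,000: 0.06899 × $30,000,000 = $2,069,700.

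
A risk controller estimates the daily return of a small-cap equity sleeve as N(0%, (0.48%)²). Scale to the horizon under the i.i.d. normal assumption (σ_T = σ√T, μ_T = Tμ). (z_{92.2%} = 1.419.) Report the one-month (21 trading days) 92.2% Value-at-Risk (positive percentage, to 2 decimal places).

3.12%

σ_{21d} = 0.48% × √21 = 2.200%.
VaR = 1.419 × 2.200% = 3.122%.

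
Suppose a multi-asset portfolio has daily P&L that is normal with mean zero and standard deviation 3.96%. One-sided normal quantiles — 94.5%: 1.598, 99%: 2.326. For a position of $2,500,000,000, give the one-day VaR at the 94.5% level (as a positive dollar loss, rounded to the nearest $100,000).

VaR = z·σ = 1.598 × 3.96% = 6.328%.
On $2,500,000,000: 0.06328 × $2,500,000,000 = $158,200,000.

$158,200,000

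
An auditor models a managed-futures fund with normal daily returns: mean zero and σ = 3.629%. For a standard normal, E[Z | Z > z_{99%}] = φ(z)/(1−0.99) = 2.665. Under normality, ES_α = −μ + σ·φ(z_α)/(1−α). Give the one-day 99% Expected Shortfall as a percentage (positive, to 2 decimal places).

9.67%

ES = 3.629% × 2.665 = 9.671%.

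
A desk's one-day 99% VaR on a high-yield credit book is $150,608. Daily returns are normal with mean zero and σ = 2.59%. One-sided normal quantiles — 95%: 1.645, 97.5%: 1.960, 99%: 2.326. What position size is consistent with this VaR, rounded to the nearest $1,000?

$2,500,000

VaR as a fraction of value: z·σ = 2.326 × 2.59% = 6.02434%.
Position = $150,608 / 0.0602434 = $2,499,992.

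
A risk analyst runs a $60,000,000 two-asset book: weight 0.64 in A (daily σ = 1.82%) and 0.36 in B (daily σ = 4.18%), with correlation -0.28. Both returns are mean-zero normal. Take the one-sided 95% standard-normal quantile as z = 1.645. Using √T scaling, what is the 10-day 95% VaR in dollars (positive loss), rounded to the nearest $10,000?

$5,070,000

σ_p = √(0.64²·1.82² + 0.36²·4.18² + 2·-0.28·0.64·0.36·1.82·4.18) = 1.625%.
σ_{10d} = 1.625% × √10 = 5.139%.
VaR = 1.645 × 5.139% = 8.454%; on $60,000,000 that is $5,072,400.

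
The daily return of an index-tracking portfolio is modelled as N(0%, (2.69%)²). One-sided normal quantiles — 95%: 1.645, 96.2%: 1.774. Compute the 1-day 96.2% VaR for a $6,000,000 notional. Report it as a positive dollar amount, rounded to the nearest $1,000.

VaR = z·σ = 1.774 × 2.69% = 4.772%.
On $6,000,000: 0.04772 × $6,000,000 = $286,320.

$286,000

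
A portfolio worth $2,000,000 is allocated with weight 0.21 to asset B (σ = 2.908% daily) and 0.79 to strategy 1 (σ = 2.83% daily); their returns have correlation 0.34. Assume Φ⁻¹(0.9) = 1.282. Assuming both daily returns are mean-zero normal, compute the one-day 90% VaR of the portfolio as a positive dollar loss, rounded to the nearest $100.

$64,400

σ_p² = 0.21²·2.908² + 0.79²·2.83² + 2·0.34·0.21·0.79·2.908·2.83 = 6.2997 (%²).
σ_p = √6.2997 = 2.510%.
VaR = 1.282 × 2.510% = 3.218%; on $2,000,000 that is $64,360.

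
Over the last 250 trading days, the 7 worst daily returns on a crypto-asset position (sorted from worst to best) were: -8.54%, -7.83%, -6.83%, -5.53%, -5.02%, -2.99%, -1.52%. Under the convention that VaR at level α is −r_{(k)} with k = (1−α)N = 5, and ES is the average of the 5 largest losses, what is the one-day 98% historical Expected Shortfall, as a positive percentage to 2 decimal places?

The 5 worst returns sum to -33.75%.
ES = −(-33.75%) / 5 = 6.75%.

6.75%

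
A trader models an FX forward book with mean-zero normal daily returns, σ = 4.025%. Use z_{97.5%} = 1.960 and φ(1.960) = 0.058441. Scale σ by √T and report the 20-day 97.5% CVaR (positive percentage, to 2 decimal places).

σ_{20d} = 4.025% × √20 = 18.000%.
ES multiplier = φ(z)/(1−α) = 0.058441/0.025 = 2.338.
ES = 18.000% × 2.338 = 42.084%.

42.08%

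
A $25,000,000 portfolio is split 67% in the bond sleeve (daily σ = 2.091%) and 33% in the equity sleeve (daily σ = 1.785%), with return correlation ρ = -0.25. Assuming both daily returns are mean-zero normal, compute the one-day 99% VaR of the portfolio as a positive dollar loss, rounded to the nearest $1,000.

$801,000

σ_p² = 0.67²·2.091² + 0.33²·1.785² + 2·-0.25·0.67·0.33·2.091·1.785 = 1.8971 (%²).
σ_p = √1.8971 = 1.377%.
At 99%, z = 2.326.
VaR = 2.326 × 1.377% = 3.203%; on $25,000,000 that is $800,750.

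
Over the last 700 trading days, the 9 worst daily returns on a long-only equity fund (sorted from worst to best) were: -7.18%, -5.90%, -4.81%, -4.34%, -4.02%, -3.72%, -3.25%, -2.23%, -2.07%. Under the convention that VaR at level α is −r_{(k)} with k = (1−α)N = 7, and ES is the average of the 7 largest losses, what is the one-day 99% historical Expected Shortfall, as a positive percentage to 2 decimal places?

4.75%

The 7 worst returns sum to -33.22%.
ES = −(-33.22%) / 7 = 4.7457…% ≈ 4.75%.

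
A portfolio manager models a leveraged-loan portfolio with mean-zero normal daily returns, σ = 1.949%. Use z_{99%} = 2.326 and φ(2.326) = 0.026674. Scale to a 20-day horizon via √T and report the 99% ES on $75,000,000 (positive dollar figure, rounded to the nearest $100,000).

$17,400,000

σ_{20d} = 1.949% × √20 = 8.716%.
ES multiplier = φ(z)/(1−α) = 0.026674/0.01 = 2.667.
ES = 8.716% × 2.667 = 23.246%; on $75,000,000: $17,434,500.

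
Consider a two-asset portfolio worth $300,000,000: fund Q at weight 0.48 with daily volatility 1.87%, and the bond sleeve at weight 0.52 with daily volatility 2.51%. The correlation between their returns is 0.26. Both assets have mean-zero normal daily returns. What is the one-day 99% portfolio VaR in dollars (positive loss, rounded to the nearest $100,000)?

$12,300,000

σ_p² = 0.48²·1.87² + 0.52²·2.51² + 2·0.26·0.48·0.52·1.87·2.51 = 3.1184 (%²).
σ_p = √3.1184 = 1.766%.
At 99%, z = 2.326.
VaR = 2.326 × 1.766% = 4.108%; on $300,000,000 that is $12,324,000.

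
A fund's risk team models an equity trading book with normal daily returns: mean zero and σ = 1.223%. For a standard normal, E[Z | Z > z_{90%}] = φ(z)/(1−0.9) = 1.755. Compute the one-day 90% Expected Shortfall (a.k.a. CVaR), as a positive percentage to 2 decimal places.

ES = 1.223% × 1.755 = 2.146%.

2.15%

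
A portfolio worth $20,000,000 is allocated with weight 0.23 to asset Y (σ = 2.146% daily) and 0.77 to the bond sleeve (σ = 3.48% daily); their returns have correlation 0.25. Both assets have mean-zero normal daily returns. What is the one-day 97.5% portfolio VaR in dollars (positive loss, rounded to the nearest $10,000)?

$1,110,000

σ_p² = 0.23²·2.146² + 0.77²·3.48² + 2·0.25·0.23·0.77·2.146·3.48 = 8.0852 (%²).
σ_p = √8.0852 = 2.843%.
At 97.5%, z = 1.960.
VaR = 1.960 × 2.843% = 5.572%; on $20,000,000 that is $1,114,400.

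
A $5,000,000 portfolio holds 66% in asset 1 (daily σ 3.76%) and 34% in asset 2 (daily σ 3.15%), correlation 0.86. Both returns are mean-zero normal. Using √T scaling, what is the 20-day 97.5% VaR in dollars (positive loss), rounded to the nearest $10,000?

$1,510,000

σ_p = √(0.66²·3.76² + 0.34²·3.15² + 2·0.86·0.66·0.34·3.76·3.15) = 3.446%.
σ_{20d} = 3.446% × √20 = 15.411%.
z(97.5%) = 1.960.
VaR = 1.960 × 15.411% = 30.206%; on $5,000,000 that is $1,510,300.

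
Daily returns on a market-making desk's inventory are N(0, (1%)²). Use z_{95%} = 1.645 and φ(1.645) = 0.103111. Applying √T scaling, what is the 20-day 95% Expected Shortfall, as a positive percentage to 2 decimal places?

9.22%

σ_{20d} = 1% × √20 = 4.472%.
ES multiplier = φ(z)/(1−α) = 0.103111/0.05 = 2.062.
ES = 4.472% × 2.062 = 9.221%.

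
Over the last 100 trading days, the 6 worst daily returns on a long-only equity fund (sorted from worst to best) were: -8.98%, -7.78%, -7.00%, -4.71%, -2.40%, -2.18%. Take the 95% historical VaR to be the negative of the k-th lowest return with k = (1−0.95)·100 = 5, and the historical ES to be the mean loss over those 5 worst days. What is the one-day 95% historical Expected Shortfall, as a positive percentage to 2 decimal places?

6.17%

The 5 worst returns sum to -30.87%.
ES = −(-30.87%) / 5 = 6.174% ≈ 6.17%.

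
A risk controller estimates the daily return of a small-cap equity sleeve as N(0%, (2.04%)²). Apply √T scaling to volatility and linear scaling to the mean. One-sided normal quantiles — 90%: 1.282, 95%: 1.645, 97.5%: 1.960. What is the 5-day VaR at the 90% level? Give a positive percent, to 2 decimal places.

σ_{5d} = 2.04% × √5 = 4.562%.
VaR = 1.282 × 4.562% = 5.848%.

5.85%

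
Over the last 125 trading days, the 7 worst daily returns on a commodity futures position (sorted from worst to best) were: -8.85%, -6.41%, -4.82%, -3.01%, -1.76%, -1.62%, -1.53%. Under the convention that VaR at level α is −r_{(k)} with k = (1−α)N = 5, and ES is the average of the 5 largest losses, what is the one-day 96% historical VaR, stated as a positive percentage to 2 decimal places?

k = 5; the 5th lowest return is -1.76%, so VaR = 1.76%.

1.76%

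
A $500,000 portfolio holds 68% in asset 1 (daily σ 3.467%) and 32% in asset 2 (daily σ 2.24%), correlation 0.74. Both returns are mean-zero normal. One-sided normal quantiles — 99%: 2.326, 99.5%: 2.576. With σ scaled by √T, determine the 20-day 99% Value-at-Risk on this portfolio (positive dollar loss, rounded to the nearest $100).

$152,300

σ_p = √(0.68²·3.467² + 0.32²·2.24² + 2·0.74·0.68·0.32·3.467·2.24) = 2.928%.
σ_{20d} = 2.928% × √20 = 13.094%.
VaR = 2.326 × 13.094% = 30.457%; on $500,000 that is $152,285.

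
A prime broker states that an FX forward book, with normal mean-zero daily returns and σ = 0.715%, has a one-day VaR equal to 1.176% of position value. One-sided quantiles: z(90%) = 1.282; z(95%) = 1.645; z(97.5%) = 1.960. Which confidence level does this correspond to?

Implied z = VaR/σ = 1.176 / 0.715 = 1.645.
This matches z(95%) = 1.645.

95%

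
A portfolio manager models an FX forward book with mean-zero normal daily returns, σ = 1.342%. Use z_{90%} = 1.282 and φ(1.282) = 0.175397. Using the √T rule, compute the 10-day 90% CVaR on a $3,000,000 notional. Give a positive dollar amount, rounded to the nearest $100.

$223,300

σ_{10d} = 1.342% × √10 = 4.244%.
ES multiplier = φ(z)/(1−α) = 0.175397/0.1 = 1.754.
ES = 4.244% × 1.754 = 7.444%; on $3,000,000: $223,320.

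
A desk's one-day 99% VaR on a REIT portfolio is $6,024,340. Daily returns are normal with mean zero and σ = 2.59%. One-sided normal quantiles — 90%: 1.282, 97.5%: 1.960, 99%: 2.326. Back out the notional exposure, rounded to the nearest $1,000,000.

$100,000,000

VaR as a fraction of value: z·σ = 2.326 × 2.59% = 6.02434%.
Position = $6,024,340 / 0.0602434 = $100,000,000.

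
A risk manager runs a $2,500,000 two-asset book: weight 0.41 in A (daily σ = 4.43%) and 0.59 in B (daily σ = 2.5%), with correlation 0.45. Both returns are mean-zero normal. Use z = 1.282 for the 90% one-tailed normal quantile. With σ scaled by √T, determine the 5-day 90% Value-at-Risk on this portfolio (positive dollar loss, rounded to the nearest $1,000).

σ_p = √(0.41²·4.43² + 0.59²·2.5² + 2·0.45·0.41·0.59·4.43·2.5) = 2.808%.
σ_{5d} = 2.808% × √5 = 6.279%.
VaR = 1.282 × 6.279% = 8.050%; on $2,500,000 that is $201,250.

$201,000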